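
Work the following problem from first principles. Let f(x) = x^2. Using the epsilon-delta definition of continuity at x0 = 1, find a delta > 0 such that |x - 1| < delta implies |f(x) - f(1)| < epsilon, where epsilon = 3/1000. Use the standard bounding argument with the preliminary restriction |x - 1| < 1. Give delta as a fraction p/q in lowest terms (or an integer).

Factor: |x^2 - (1)^2| = |x - 1| * |x + 1|.
Impose |x - 1| < 1 first. Then |x + 1| = |(x - 1) + 2*(1)| <= |x - 1| + 2*|1| < 1 + 2 = 3.
So |x^2 - (1)^2| < delta * 3.
We need delta * 3 <= 3/1000, i.e. delta <= 3/1000/3 = 1/1000.
Since 1/1000 < 1, this is tighter than 1; take delta = 1/1000.
So delta = 1/1000 works.

1/1000


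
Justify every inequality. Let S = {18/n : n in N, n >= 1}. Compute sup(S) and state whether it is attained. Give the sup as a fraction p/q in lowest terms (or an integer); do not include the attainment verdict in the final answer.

Analysis:
- Values: 18, 9, 6, 9/2, ... strictly decreasing.
- The maximum is 18 (n=1); sup = 18 (attained).
- The set is bounded below by 0; 18/n -> 0 so 0 is the greatest lower bound.
- 0 is not in the set, so inf = 0 is not attained.
Conclusion: sup(S) = 18, attained in S.

18


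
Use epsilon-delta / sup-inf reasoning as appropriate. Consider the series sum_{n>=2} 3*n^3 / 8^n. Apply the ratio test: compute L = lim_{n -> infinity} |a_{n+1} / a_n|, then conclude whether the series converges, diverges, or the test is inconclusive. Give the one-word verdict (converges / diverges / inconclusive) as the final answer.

Let a_n denote the general term. Form the ratio a_{n+1}/a_n and simplify:
a_{n+1}/a_n = (n + 1)^3/(8*n^3)
Take the limit as n -> infinity: L = 1/8.
Since L = 1/8 < 1, the ratio test implies the series converges.

converges


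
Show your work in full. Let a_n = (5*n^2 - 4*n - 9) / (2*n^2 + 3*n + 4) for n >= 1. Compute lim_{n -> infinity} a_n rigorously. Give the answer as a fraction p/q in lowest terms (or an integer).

Divide numerator and denominator by n^2, the highest power:
numerator / n^2 = 5 - 4/n - 9/n^2
denominator / n^2 = 2 + 3/n + 4/n^2
As n -> infinity, all terms of the form c/n^k (k >= 1) tend to 0.
So numerator / n^2 -> 5 and denominator / n^2 -> 2.
Therefore lim a_n = 5/2.

5/2


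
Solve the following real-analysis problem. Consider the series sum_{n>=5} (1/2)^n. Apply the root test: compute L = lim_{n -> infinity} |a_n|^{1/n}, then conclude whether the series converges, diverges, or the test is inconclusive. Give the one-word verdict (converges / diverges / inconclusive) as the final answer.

Let a_n denote the general term. Form |a_n|^(1/n) and simplify:
|a_n|^(1/n) = 1/2
Take the limit as n -> infinity: L = 1/2.
Since L = 1/2 < 1, the root test implies convergence.

converges


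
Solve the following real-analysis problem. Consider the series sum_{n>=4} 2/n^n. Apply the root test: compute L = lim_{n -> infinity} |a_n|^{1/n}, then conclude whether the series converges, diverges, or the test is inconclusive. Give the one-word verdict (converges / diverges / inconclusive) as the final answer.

Let a_n denote the general term. Form |a_n|^(1/n) and simplify:
|a_n|^(1/n) = 2^(1/n)/n
Take the limit as n -> infinity: L = 0.
Since L = 0 < 1, the root test implies convergence.

converges


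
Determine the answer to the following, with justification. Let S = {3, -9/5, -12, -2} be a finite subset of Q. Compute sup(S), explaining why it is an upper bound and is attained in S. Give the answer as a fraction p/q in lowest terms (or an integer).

S is finite, so sup(S) = max(S).
Sorted decreasing:
3, -9/5, -2, -12
The extremum is 3.
For every x in S, x <= 3. And 3 is in S, so it is attained.
Therefore sup(S) = 3.

3


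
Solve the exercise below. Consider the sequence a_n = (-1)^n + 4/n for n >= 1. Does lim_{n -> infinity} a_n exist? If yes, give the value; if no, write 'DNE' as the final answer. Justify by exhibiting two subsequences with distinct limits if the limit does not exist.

Examine the behaviour of a_n along subsequences.
a_{2k} = 1 + 4/(2k) -> 1. a_{2k+1} = -1 + 4/(2k+1) -> -1.
Since these two subsequential limits are 1 and -1, distinct, the full sequence cannot converge (a convergent sequence has all subsequences tending to the same limit). So lim a_n does not exist.

DNE


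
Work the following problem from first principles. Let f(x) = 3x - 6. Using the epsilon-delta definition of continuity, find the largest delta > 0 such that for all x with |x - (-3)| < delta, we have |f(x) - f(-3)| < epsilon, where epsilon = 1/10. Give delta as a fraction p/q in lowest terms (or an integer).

We compute f(-3) = 3*(-3) - 6 = -15.
|f(x) - f(-3)| = |3x - 6 - (-15)| = |3(x - (-3))| = 3|x - (-3)|.
We need 3|x - (-3)| < 1/10, i.e. |x - (-3)| < 1/10 / 3 = 1/30.
So any delta <= 1/30 works. Conversely, if delta > 1/30, then x = -3 + 1/30 satisfies |x - (-3)| = 1/30 < delta but |f(x) - f(-3)| = 3 * 1/30 = 1/10, which is not < 1/10; so no larger delta works.
Hence the largest such delta is 1/30.

1/30


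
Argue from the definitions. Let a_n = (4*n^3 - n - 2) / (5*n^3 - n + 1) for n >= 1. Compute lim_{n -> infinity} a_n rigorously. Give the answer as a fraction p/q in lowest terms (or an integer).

Divide numerator and denominator by n^3, the highest power:
numerator / n^3 = 4 - 1/n^2 - 2/n^3
denominator / n^3 = 5 - 1/n^2 + n^(-3)
As n -> infinity, all terms of the form c/n^k (k >= 1) tend to 0.
So numerator / n^3 -> 4 and denominator / n^3 -> 5.
Therefore lim a_n = 4/5.

4/5


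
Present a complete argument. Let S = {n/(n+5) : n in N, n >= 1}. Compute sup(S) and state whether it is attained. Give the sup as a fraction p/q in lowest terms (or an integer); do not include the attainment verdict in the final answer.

Analysis:
- Values: 1/6, 2/7, 3/8, 4/9, ... strictly increasing.
- Minimum is 1/6 (n=1); inf = 1/6 (attained).
- n/(n+5) = 1 - 5/(n+5) -> 1 from below as n -> infinity, and never equals 1.
- So sup = 1 (not attained).
Conclusion: sup(S) = 1, not attained in S.

1


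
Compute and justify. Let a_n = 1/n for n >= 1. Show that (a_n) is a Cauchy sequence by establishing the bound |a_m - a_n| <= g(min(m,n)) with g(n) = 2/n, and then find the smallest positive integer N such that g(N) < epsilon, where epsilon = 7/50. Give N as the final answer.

For any m, n >= 1, by the triangle inequality:
|a_m - a_n| = |1/m - 1/n| <= 1/m + 1/n <= 2/min(m,n).
So g(n) = 2/n bounds the Cauchy difference. Since g(n) -> 0, (a_n) is Cauchy.
Now solve g(N) < 7/50: 2/N < 7/50 <=> N > 2 / (7/50) = 100/7.
The smallest integer strictly greater than 100/7 is N = 15.
Check: g(15) = 2/15 = 2/15 < 7/50; g(14) = 1/7 >= 7/50. So N = 15.

15


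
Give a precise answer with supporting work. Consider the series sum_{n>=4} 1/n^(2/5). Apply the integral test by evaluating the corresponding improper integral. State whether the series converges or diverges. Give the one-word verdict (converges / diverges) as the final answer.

Let f(x) = x^(-2/5). Then f is positive, continuous, and decreasing on [4, infinity), so the integral test applies.
Compute the improper integral int_{4}^infinity f(x) dx:
  antiderivative F(x) = 5*x^(3/5)/3.
  As x -> infinity, F(x) -> infinity (since p = 2/5 < 1).
  So the integral diverges. By the integral test, the series diverges.

diverges


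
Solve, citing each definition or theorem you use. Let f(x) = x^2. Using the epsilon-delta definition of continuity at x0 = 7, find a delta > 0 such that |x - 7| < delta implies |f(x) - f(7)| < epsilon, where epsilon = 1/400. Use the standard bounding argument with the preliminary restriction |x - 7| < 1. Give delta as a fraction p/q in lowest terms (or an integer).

Factor: |x^2 - (7)^2| = |x - 7| * |x + 7|.
Impose |x - 7| < 1 first. Then |x + 7| = |(x - 7) + 2*(7)| <= |x - 7| + 2*|7| < 1 + 14 = 15.
So |x^2 - (7)^2| < delta * 15.
We need delta * 15 <= 1/400, i.e. delta <= 1/400/15 = 1/6000.
Since 1/6000 < 1, this is tighter than 1; take delta = 1/6000.
So delta = 1/6000 works.

1/6000


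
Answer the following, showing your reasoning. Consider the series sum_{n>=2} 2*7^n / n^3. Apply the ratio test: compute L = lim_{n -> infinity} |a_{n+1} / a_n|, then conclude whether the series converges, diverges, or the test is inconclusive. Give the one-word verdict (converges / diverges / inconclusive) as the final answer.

Let a_n denote the general term. Form the ratio a_{n+1}/a_n and simplify:
a_{n+1}/a_n = 7*n^3/(n + 1)^3
Take the limit as n -> infinity: L = 7.
Since L = 7 > 1 (or L = infinity), the ratio test implies the series diverges.

diverges


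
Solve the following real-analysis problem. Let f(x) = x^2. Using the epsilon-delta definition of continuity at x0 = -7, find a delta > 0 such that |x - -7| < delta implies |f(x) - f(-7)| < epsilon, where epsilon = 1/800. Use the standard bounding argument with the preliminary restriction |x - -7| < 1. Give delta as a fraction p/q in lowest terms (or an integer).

Factor: |x^2 - (-7)^2| = |x - -7| * |x + -7|.
Impose |x - -7| < 1 first. Then |x + -7| = |(x - -7) + 2*(-7)| <= |x - -7| + 2*|-7| < 1 + 14 = 15.
So |x^2 - (-7)^2| < delta * 15.
We need delta * 15 <= 1/800, i.e. delta <= 1/800/15 = 1/12000.
Since 1/12000 < 1, this is tighter than 1; take delta = 1/12000.
So delta = 1/12000 works.

1/12000


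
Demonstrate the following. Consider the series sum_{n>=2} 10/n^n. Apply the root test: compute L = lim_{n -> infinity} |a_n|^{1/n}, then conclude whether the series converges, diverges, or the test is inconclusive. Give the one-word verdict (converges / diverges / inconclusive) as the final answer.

Let a_n denote the general term. Form |a_n|^(1/n) and simplify:
|a_n|^(1/n) = 10^(1/n)/n
Take the limit as n -> infinity: L = 0.
Since L = 0 < 1, the root test implies convergence.

converges


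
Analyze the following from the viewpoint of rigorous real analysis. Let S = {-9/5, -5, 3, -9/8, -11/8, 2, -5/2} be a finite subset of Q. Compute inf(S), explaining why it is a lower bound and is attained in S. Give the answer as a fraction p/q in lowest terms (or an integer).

S is finite, so inf(S) = min(S).
Sorted increasing:
-5, -5/2, -9/5, -11/8, -9/8, 2, 3
The extremum is -5.
For every x in S, x >= -5. And -5 is in S, so it is attained.
Therefore inf(S) = -5.

-5


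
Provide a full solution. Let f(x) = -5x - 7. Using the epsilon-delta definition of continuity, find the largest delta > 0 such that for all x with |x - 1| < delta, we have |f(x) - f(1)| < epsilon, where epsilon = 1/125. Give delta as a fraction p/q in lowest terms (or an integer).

We compute f(1) = -5*(1) - 7 = -12.
|f(x) - f(1)| = |-5x - 7 - (-12)| = |-5(x - 1)| = 5|x - 1|.
We need 5|x - 1| < 1/125, i.e. |x - 1| < 1/125 / 5 = 1/625.
So any delta <= 1/625 works. Conversely, if delta > 1/625, then x = 1 + 1/625 satisfies |x - 1| = 1/625 < delta but |f(x) - f(1)| = 5 * 1/625 = 1/125, which is not < 1/125; so no larger delta works.
Hence the largest such delta is 1/625.

1/625


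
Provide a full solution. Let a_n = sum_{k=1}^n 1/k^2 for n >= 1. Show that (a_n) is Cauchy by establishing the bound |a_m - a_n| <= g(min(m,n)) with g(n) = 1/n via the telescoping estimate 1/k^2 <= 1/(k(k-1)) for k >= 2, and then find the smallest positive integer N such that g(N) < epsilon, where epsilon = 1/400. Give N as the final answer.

For m > n >= 1: |a_m - a_n| = sum_{k=n+1}^m 1/k^2.
Use 1/k^2 <= 1/(k(k-1)) = 1/(k-1) - 1/k for k >= 2:
sum_{k=n+1}^m 1/k^2 <= sum_{k=n+1}^m (1/(k-1) - 1/k) = 1/n - 1/m <= 1/n.
By symmetry the same bound holds with n,m swapped, so |a_m - a_n| <= 1/min(m,n) = g(min(m,n)). Since g(n) -> 0, (a_n) is Cauchy.
Now solve g(N) < 1/400: 1/N < 1/400 <=> N > 1/(1/400) = 400.
The smallest integer strictly greater than 400 is N = 401.
Check: g(401) = 1/401 < 1/400; g(400) = 1/400 >= 1/400. So N = 401.

401


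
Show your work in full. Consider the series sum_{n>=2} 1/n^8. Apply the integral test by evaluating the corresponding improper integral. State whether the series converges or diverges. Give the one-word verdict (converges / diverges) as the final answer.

Let f(x) = x^(-8). Then f is positive, continuous, and decreasing on [2, infinity), so the integral test applies.
Compute the improper integral int_{2}^infinity f(x) dx:
  antiderivative F(x) = -1/(7*x^7).
  As x -> infinity, F(x) -> 0 (since p = 8 > 1).
  So int = F(infinity) - F(2) = 0 - (-1/896) = 1/896.
  Finite, so by the integral test, the series converges.

converges


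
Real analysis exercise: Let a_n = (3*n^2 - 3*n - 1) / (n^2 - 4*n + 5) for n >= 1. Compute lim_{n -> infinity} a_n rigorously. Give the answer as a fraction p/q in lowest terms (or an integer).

Divide numerator and denominator by n^2, the highest power:
numerator / n^2 = 3 - 3/n - 1/n^2
denominator / n^2 = 1 - 4/n + 5/n^2
As n -> infinity, all terms of the form c/n^k (k >= 1) tend to 0.
So numerator / n^2 -> 3 and denominator / n^2 -> 1.
Therefore lim a_n = 3.

3


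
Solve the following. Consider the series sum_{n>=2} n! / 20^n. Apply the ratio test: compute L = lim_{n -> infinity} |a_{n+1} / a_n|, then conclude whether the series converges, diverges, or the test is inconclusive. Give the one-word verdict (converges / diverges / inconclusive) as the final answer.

Let a_n denote the general term. Form the ratio a_{n+1}/a_n and simplify:
a_{n+1}/a_n = n/20 + 1/20
Take the limit as n -> infinity: L = infinity.
Since L = infinity > 1 (or L = infinity), the ratio test implies the series diverges.

diverges


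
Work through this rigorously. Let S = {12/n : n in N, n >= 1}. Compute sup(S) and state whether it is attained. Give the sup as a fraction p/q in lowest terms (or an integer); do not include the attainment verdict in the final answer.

Analysis:
- Values: 12, 6, 4, 3, ... strictly decreasing.
- The maximum is 12 (n=1); sup = 12 (attained).
- The set is bounded below by 0; 12/n -> 0 so 0 is the greatest lower bound.
- 0 is not in the set, so inf = 0 is not attained.
Conclusion: sup(S) = 12, attained in S.

12


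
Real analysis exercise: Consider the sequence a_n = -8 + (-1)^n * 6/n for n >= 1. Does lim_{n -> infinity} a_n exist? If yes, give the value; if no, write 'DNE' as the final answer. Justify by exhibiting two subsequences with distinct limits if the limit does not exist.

Examine the behaviour of a_n along subsequences.
Even-n subsequence a_{2k} = -8 + 6/(2k) -> -8. Odd-n subsequence a_{2k+1} = -8 - 6/(2k+1) -> -8. Both tend to -8, which suggests the limit is -8; verify directly.
|a_n - (-8)| = |(-1)^n * 6/n| = 6/n for every n >= 1.
Given epsilon > 0, choose a positive integer N > 6/epsilon. Then for all n >= N, |a_n - (-8)| = 6/n <= 6/N < epsilon.
So by the definition of the limit, lim a_n exists and equals -8.

-8


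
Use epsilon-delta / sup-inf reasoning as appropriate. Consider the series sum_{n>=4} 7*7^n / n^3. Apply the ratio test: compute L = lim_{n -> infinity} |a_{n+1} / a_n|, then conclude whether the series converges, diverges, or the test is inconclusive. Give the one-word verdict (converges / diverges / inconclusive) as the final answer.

Let a_n denote the general term. Form the ratio a_{n+1}/a_n and simplify:
a_{n+1}/a_n = 7*n^3/(n + 1)^3
Take the limit as n -> infinity: L = 7.
Since L = 7 > 1 (or L = infinity), the ratio test implies the series diverges.

diverges


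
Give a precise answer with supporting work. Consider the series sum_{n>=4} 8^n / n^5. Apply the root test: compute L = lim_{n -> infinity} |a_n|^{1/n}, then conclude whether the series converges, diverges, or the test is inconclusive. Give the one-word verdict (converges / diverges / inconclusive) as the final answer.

Let a_n denote the general term. Form |a_n|^(1/n) and simplify:
|a_n|^(1/n) = 8/n^(5/n)
Take the limit as n -> infinity: L = 8.
Since L = 8 > 1, the root test implies divergence.

diverges


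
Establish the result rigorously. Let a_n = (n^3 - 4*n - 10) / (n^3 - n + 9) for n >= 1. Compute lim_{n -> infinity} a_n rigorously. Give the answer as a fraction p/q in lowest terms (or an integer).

Divide numerator and denominator by n^3, the highest power:
numerator / n^3 = 1 - 4/n^2 - 10/n^3
denominator / n^3 = 1 - 1/n^2 + 9/n^3
As n -> infinity, all terms of the form c/n^k (k >= 1) tend to 0.
So numerator / n^3 -> 1 and denominator / n^3 -> 1.
Therefore lim a_n = 1.

1


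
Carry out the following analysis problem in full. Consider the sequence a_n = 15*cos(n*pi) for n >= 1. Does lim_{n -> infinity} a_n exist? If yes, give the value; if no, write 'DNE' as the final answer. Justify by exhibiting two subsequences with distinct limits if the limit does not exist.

Examine the behaviour of a_n along subsequences.
cos(n*pi) = (-1)^n, so a_n = 15*(-1)^n. a_{2k} = 15 -> 15. a_{2k+1} = -15 -> -15.
Since these two subsequential limits are 15 and -15, distinct, the full sequence cannot converge (a convergent sequence has all subsequences tending to the same limit). So lim a_n does not exist.

DNE


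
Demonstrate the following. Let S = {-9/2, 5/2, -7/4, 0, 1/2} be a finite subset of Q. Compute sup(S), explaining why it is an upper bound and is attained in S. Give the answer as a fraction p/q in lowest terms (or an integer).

S is finite, so sup(S) = max(S).
Sorted decreasing:
5/2, 1/2, 0, -7/4, -9/2
The extremum is 5/2.
For every x in S, x <= 5/2. And 5/2 is in S, so it is attained.
Therefore sup(S) = 5/2.

5/2


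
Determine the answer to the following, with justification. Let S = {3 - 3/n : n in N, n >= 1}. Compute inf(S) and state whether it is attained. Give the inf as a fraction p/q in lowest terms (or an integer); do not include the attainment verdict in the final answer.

Analysis:
- Values: 0, 3/2, 2, 9/4, ... strictly increasing.
- Minimum is 0 (n=1); inf = 0 (attained).
- 3 - 3/n -> 3 from below; sup = 3, not attained.
Conclusion: inf(S) = 0, attained in S.

0


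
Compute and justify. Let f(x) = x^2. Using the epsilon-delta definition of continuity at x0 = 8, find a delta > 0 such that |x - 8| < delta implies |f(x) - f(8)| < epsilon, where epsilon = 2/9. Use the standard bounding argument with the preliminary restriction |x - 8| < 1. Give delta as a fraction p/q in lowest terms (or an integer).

Factor: |x^2 - (8)^2| = |x - 8| * |x + 8|.
Impose |x - 8| < 1 first. Then |x + 8| = |(x - 8) + 2*(8)| <= |x - 8| + 2*|8| < 1 + 16 = 17.
So |x^2 - (8)^2| < delta * 17.
We need delta * 17 <= 2/9, i.e. delta <= 2/9/17 = 2/153.
Since 2/153 < 1, this is tighter than 1; take delta = 2/153.
So delta = 2/153 works.

2/153


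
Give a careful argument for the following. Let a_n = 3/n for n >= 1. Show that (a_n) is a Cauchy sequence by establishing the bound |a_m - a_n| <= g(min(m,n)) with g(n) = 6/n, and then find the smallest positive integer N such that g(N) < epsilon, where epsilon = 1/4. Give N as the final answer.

For any m, n >= 1, by the triangle inequality:
|a_m - a_n| = |3/m - 3/n| <= 3*1/m + 3*1/n <= 6/min(m,n).
So g(n) = 6/n bounds the Cauchy difference. Since g(n) -> 0, (a_n) is Cauchy.
Now solve g(N) < 1/4: 6/N < 1/4 <=> N > 6 / (1/4) = 24.
The smallest integer strictly greater than 24 is N = 25.
Check: g(25) = 6/25 = 6/25 < 1/4; g(24) = 1/4 >= 1/4. So N = 25.

25


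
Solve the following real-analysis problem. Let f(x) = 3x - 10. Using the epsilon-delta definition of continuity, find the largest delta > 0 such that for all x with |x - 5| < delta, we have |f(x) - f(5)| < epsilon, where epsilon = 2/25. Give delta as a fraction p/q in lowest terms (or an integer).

We compute f(5) = 3*(5) - 10 = 5.
|f(x) - f(5)| = |3x - 10 - (5)| = |3(x - 5)| = 3|x - 5|.
We need 3|x - 5| < 2/25, i.e. |x - 5| < 2/25 / 3 = 2/75.
So any delta <= 2/75 works. Conversely, if delta > 2/75, then x = 5 + 2/75 satisfies |x - 5| = 2/75 < delta but |f(x) - f(5)| = 3 * 2/75 = 2/25, which is not < 2/25; so no larger delta works.
Hence the largest such delta is 2/75.

2/75


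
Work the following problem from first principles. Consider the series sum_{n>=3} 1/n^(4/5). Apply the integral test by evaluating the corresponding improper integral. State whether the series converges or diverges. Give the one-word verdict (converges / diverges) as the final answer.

Let f(x) = x^(-4/5). Then f is positive, continuous, and decreasing on [3, infinity), so the integral test applies.
Compute the improper integral int_{3}^infinity f(x) dx:
  antiderivative F(x) = 5*x^(1/5).
  As x -> infinity, F(x) -> infinity (since p = 4/5 < 1).
  So the integral diverges. By the integral test, the series diverges.

diverges


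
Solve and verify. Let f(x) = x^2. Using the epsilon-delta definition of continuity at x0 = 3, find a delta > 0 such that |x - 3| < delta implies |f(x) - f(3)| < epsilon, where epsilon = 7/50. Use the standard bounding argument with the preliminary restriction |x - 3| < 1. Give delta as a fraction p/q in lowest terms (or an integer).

Factor: |x^2 - (3)^2| = |x - 3| * |x + 3|.
Impose |x - 3| < 1 first. Then |x + 3| = |(x - 3) + 2*(3)| <= |x - 3| + 2*|3| < 1 + 6 = 7.
So |x^2 - (3)^2| < delta * 7.
We need delta * 7 <= 7/50, i.e. delta <= 7/50/7 = 1/50.
Since 1/50 < 1, this is tighter than 1; take delta = 1/50.
So delta = 1/50 works.

1/50


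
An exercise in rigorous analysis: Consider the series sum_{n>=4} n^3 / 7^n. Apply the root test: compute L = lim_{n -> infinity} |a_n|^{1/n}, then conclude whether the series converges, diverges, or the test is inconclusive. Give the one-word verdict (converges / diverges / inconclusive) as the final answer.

Let a_n denote the general term. Form |a_n|^(1/n) and simplify:
|a_n|^(1/n) = n^(3/n)/7
Take the limit as n -> infinity: L = 1/7.
Since L = 1/7 < 1, the root test implies convergence.

converges


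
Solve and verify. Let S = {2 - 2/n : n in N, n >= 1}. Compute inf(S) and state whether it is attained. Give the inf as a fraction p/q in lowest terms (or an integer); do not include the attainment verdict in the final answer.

Analysis:
- Values: 0, 1, 4/3, 3/2, ... strictly increasing.
- Minimum is 0 (n=1); inf = 0 (attained).
- 2 - 2/n -> 2 from below; sup = 2, not attained.
Conclusion: inf(S) = 0, attained in S.

0


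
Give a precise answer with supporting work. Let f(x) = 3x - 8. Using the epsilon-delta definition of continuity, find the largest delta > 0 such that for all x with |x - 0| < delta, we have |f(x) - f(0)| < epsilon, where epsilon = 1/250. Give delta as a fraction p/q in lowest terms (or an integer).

We compute f(0) = 3*(0) - 8 = -8.
|f(x) - f(0)| = |3x - 8 - (-8)| = |3(x - 0)| = 3|x - 0|.
We need 3|x - 0| < 1/250, i.e. |x - 0| < 1/250 / 3 = 1/750.
So any delta <= 1/750 works. Conversely, if delta > 1/750, then x = 0 + 1/750 satisfies |x - 0| = 1/750 < delta but |f(x) - f(0)| = 3 * 1/750 = 1/250, which is not < 1/250; so no larger delta works.
Hence the largest such delta is 1/750.

1/750


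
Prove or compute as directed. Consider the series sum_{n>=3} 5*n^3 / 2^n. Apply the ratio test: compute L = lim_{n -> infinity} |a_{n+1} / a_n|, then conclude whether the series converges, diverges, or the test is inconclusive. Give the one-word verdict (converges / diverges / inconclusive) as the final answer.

Let a_n denote the general term. Form the ratio a_{n+1}/a_n and simplify:
a_{n+1}/a_n = (n + 1)^3/(2*n^3)
Take the limit as n -> infinity: L = 1/2.
Since L = 1/2 < 1, the ratio test implies the series converges.

converges


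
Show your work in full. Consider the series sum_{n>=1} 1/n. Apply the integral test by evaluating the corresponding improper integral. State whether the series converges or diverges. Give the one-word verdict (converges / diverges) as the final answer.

Let f(x) = 1/x. Then f is positive, continuous, and decreasing on [1, infinity), so the integral test applies.
Compute the improper integral int_{1}^infinity f(x) dx:
  antiderivative F(x) = log(x).
  As x -> infinity, log(x) -> infinity.
  So int = infinity - log(1) = infinity. By the integral test, the series diverges.

diverges


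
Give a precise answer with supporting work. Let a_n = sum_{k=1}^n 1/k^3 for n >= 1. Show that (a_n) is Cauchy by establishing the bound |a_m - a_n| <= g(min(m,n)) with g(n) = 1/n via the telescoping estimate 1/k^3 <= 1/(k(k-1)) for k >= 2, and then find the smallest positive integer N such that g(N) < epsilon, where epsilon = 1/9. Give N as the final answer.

For m > n >= 1: |a_m - a_n| = sum_{k=n+1}^m 1/k^3.
Use 1/k^3 <= 1/(k(k-1)) = 1/(k-1) - 1/k for k >= 2 (which holds since k^3 >= k^2 >= k(k-1) for k >= 2):
sum_{k=n+1}^m 1/k^3 <= sum_{k=n+1}^m (1/(k-1) - 1/k) = 1/n - 1/m <= 1/n.
By symmetry the same bound holds with n,m swapped, so |a_m - a_n| <= 1/min(m,n) = g(min(m,n)). Since g(n) -> 0, (a_n) is Cauchy.
Now solve g(N) < 1/9: 1/N < 1/9 <=> N > 1/(1/9) = 9.
The smallest integer strictly greater than 9 is N = 10.
Check: g(10) = 1/10 < 1/9; g(9) = 1/9 >= 1/9. So N = 10.

10


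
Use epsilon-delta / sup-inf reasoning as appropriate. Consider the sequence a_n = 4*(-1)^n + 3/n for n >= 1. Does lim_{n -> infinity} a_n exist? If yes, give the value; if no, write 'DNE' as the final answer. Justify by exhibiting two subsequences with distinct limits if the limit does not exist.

Examine the behaviour of a_n along subsequences.
a_{2k} = 4 + 3/(2k) -> 4. a_{2k+1} = -4 + 3/(2k+1) -> -4.
Since these two subsequential limits are 4 and -4, distinct, the full sequence cannot converge (a convergent sequence has all subsequences tending to the same limit). So lim a_n does not exist.

DNE


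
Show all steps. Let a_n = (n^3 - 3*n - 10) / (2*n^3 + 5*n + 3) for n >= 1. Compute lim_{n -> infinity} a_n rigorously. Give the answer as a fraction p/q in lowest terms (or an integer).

Divide numerator and denominator by n^3, the highest power:
numerator / n^3 = 1 - 3/n^2 - 10/n^3
denominator / n^3 = 2 + 5/n^2 + 3/n^3
As n -> infinity, all terms of the form c/n^k (k >= 1) tend to 0.
So numerator / n^3 -> 1 and denominator / n^3 -> 2.
Therefore lim a_n = 1/2.

1/2


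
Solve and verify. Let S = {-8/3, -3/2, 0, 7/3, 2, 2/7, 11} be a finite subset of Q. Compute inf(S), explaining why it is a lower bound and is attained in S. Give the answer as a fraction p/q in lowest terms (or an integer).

S is finite, so inf(S) = min(S).
Sorted increasing:
-8/3, -3/2, 0, 2/7, 2, 7/3, 11
The extremum is -8/3.
For every x in S, x >= -8/3. And -8/3 is in S, so it is attained.
Therefore inf(S) = -8/3.

-8/3


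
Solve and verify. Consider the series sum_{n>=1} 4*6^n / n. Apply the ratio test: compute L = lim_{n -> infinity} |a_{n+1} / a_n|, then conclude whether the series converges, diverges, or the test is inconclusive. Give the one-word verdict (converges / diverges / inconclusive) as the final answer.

Let a_n denote the general term. Form the ratio a_{n+1}/a_n and simplify:
a_{n+1}/a_n = 6*n/(n + 1)
Take the limit as n -> infinity: L = 6.
Since L = 6 > 1 (or L = infinity), the ratio test implies the series diverges.

diverges


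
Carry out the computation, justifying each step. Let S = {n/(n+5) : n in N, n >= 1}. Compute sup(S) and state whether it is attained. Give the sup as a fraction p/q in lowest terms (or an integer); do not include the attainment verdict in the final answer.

Analysis:
- Values: 1/6, 2/7, 3/8, 4/9, ... strictly increasing.
- Minimum is 1/6 (n=1); inf = 1/6 (attained).
- n/(n+5) = 1 - 5/(n+5) -> 1 from below as n -> infinity, and never equals 1.
- So sup = 1 (not attained).
Conclusion: sup(S) = 1, not attained in S.

1


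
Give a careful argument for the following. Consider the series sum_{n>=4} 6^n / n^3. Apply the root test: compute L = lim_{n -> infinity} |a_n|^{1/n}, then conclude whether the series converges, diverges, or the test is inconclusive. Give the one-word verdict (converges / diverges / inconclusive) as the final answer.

Let a_n denote the general term. Form |a_n|^(1/n) and simplify:
|a_n|^(1/n) = 6/n^(3/n)
Take the limit as n -> infinity: L = 6.
Since L = 6 > 1, the root test implies divergence.

diverges


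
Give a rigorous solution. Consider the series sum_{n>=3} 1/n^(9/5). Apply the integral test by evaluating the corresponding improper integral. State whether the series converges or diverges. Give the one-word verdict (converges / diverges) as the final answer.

Let f(x) = x^(-9/5). Then f is positive, continuous, and decreasing on [3, infinity), so the integral test applies.
Compute the improper integral int_{3}^infinity f(x) dx:
  antiderivative F(x) = -5/(4*x^(4/5)).
  As x -> infinity, F(x) -> 0 (since p = 9/5 > 1).
  So int = F(infinity) - F(3) = 0 - (-5*3^(1/5)/12) = 5*3^(1/5)/12.
  Finite, so by the integral test, the series converges.

converges


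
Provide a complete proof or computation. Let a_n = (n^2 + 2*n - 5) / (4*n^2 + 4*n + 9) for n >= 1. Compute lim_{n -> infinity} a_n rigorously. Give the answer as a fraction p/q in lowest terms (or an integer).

Divide numerator and denominator by n^2, the highest power:
numerator / n^2 = 1 + 2/n - 5/n^2
denominator / n^2 = 4 + 4/n + 9/n^2
As n -> infinity, all terms of the form c/n^k (k >= 1) tend to 0.
So numerator / n^2 -> 1 and denominator / n^2 -> 4.
Therefore lim a_n = 1/4.

1/4


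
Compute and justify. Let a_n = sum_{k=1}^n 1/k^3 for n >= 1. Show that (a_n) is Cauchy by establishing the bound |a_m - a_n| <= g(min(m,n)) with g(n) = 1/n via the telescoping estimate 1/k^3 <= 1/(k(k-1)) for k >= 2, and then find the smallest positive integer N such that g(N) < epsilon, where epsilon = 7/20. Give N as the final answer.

For m > n >= 1: |a_m - a_n| = sum_{k=n+1}^m 1/k^3.
Use 1/k^3 <= 1/(k(k-1)) = 1/(k-1) - 1/k for k >= 2 (which holds since k^3 >= k^2 >= k(k-1) for k >= 2):
sum_{k=n+1}^m 1/k^3 <= sum_{k=n+1}^m (1/(k-1) - 1/k) = 1/n - 1/m <= 1/n.
By symmetry the same bound holds with n,m swapped, so |a_m - a_n| <= 1/min(m,n) = g(min(m,n)). Since g(n) -> 0, (a_n) is Cauchy.
Now solve g(N) < 7/20: 1/N < 7/20 <=> N > 1/(7/20) = 20/7.
The smallest integer strictly greater than 20/7 is N = 3.
Check: g(3) = 1/3 < 7/20; g(2) = 1/2 >= 7/20. So N = 3.

3


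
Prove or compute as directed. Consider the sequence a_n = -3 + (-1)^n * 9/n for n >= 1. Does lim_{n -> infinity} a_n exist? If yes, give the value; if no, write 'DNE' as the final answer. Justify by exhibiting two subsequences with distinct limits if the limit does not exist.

Examine the behaviour of a_n along subsequences.
Even-n subsequence a_{2k} = -3 + 9/(2k) -> -3. Odd-n subsequence a_{2k+1} = -3 - 9/(2k+1) -> -3. Both tend to -3, which suggests the limit is -3; verify directly.
|a_n - (-3)| = |(-1)^n * 9/n| = 9/n for every n >= 1.
Given epsilon > 0, choose a positive integer N > 9/epsilon. Then for all n >= N, |a_n - (-3)| = 9/n <= 9/N < epsilon.
So by the definition of the limit, lim a_n exists and equals -3.

-3


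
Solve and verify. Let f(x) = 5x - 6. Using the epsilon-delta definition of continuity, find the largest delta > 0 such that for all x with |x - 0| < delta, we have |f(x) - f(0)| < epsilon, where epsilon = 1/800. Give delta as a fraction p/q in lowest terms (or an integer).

We compute f(0) = 5*(0) - 6 = -6.
|f(x) - f(0)| = |5x - 6 - (-6)| = |5(x - 0)| = 5|x - 0|.
We need 5|x - 0| < 1/800, i.e. |x - 0| < 1/800 / 5 = 1/4000.
So any delta <= 1/4000 works. Conversely, if delta > 1/4000, then x = 0 + 1/4000 satisfies |x - 0| = 1/4000 < delta but |f(x) - f(0)| = 5 * 1/4000 = 1/800, which is not < 1/800; so no larger delta works.
Hence the largest such delta is 1/4000.

1/4000


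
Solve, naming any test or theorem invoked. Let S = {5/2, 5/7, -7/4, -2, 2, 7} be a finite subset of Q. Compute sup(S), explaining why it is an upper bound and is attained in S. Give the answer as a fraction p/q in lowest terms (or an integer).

S is finite, so sup(S) = max(S).
Sorted decreasing:
7, 5/2, 2, 5/7, -7/4, -2
The extremum is 7.
For every x in S, x <= 7. And 7 is in S, so it is attained.
Therefore sup(S) = 7.

7


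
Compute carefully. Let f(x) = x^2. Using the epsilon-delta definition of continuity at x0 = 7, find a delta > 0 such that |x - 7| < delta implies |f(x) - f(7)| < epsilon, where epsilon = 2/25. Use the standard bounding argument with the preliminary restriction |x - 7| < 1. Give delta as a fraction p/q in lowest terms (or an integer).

Factor: |x^2 - (7)^2| = |x - 7| * |x + 7|.
Impose |x - 7| < 1 first. Then |x + 7| = |(x - 7) + 2*(7)| <= |x - 7| + 2*|7| < 1 + 14 = 15.
So |x^2 - (7)^2| < delta * 15.
We need delta * 15 <= 2/25, i.e. delta <= 2/25/15 = 2/375.
Since 2/375 < 1, this is tighter than 1; take delta = 2/375.
So delta = 2/375 works.

2/375


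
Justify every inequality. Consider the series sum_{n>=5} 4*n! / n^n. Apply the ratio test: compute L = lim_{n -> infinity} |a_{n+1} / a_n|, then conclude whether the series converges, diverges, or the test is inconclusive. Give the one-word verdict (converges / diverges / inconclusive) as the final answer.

Let a_n denote the general term. Form the ratio a_{n+1}/a_n and simplify:
a_{n+1}/a_n = (n/(n + 1))^n
Take the limit as n -> infinity: L = exp(-1).
Since L = exp(-1) < 1, the ratio test implies the series converges.

converges


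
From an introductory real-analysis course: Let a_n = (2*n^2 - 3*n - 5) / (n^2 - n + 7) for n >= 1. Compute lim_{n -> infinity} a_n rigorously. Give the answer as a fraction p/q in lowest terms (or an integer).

Divide numerator and denominator by n^2, the highest power:
numerator / n^2 = 2 - 3/n - 5/n^2
denominator / n^2 = 1 - 1/n + 7/n^2
As n -> infinity, all terms of the form c/n^k (k >= 1) tend to 0.
So numerator / n^2 -> 2 and denominator / n^2 -> 1.
Therefore lim a_n = 2.

2


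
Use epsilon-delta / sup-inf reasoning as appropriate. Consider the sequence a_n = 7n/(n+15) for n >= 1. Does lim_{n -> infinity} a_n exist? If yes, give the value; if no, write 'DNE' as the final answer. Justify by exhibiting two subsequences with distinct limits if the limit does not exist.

Examine the behaviour of a_n along subsequences.
Even-n subsequence a_{2k} = 7(2k)/(2k+15) -> 7. Odd-n subsequence a_{2k+1} = 7(2k+1)/(2k+16) -> 7. Both tend to 7, which suggests the limit is 7; verify directly.
|a_n - 7| = |7n - 7(n+15)| / (n+15) = 105/(n+15) < 105/n for every n >= 1.
Given epsilon > 0, choose a positive integer N > 105/epsilon. Then for all n >= N, |a_n - 7| < 105/n <= 105/N < epsilon.
So by the definition of the limit, lim a_n exists and equals 7.

7


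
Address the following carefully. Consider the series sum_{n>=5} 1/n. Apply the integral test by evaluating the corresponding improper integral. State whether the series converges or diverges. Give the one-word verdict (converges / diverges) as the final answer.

Let f(x) = 1/x. Then f is positive, continuous, and decreasing on [5, infinity), so the integral test applies.
Compute the improper integral int_{5}^infinity f(x) dx:
  antiderivative F(x) = log(x).
  As x -> infinity, log(x) -> infinity.
  So int = infinity - log(5) = infinity. By the integral test, the series diverges.

diverges


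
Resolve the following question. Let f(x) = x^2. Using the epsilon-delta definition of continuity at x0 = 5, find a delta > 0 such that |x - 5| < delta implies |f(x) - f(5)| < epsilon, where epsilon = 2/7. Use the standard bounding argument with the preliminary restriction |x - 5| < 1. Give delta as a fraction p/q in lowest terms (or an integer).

Factor: |x^2 - (5)^2| = |x - 5| * |x + 5|.
Impose |x - 5| < 1 first. Then |x + 5| = |(x - 5) + 2*(5)| <= |x - 5| + 2*|5| < 1 + 10 = 11.
So |x^2 - (5)^2| < delta * 11.
We need delta * 11 <= 2/7, i.e. delta <= 2/7/11 = 2/77.
Since 2/77 < 1, this is tighter than 1; take delta = 2/77.
So delta = 2/77 works.

2/77


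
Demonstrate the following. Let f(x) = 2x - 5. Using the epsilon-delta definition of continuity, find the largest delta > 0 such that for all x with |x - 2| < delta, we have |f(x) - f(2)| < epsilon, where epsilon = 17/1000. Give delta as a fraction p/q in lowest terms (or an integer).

We compute f(2) = 2*(2) - 5 = -1.
|f(x) - f(2)| = |2x - 5 - (-1)| = |2(x - 2)| = 2|x - 2|.
We need 2|x - 2| < 17/1000, i.e. |x - 2| < 17/1000 / 2 = 17/2000.
So any delta <= 17/2000 works. Conversely, if delta > 17/2000, then x = 2 + 17/2000 satisfies |x - 2| = 17/2000 < delta but |f(x) - f(2)| = 2 * 17/2000 = 17/1000, which is not < 17/1000; so no larger delta works.
Hence the largest such delta is 17/2000.

17/2000


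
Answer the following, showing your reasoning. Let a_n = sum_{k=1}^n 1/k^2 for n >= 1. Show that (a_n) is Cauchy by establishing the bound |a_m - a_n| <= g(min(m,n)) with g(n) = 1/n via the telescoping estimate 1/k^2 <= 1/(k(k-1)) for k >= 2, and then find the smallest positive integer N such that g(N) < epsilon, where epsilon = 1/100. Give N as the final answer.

For m > n >= 1: |a_m - a_n| = sum_{k=n+1}^m 1/k^2.
Use 1/k^2 <= 1/(k(k-1)) = 1/(k-1) - 1/k for k >= 2:
sum_{k=n+1}^m 1/k^2 <= sum_{k=n+1}^m (1/(k-1) - 1/k) = 1/n - 1/m <= 1/n.
By symmetry the same bound holds with n,m swapped, so |a_m - a_n| <= 1/min(m,n) = g(min(m,n)). Since g(n) -> 0, (a_n) is Cauchy.
Now solve g(N) < 1/100: 1/N < 1/100 <=> N > 1/(1/100) = 100.
The smallest integer strictly greater than 100 is N = 101.
Check: g(101) = 1/101 < 1/100; g(100) = 1/100 >= 1/100. So N = 101.

101


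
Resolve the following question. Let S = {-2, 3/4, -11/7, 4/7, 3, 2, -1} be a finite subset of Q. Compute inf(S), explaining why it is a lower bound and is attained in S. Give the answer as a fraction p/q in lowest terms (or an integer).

S is finite, so inf(S) = min(S).
Sorted increasing:
-2, -11/7, -1, 4/7, 3/4, 2, 3
The extremum is -2.
For every x in S, x >= -2. And -2 is in S, so it is attained.
Therefore inf(S) = -2.

-2


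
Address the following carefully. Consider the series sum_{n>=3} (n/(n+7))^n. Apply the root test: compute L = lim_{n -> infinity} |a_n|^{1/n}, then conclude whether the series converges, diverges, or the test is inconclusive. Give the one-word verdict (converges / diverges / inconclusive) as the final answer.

Let a_n denote the general term. Form |a_n|^(1/n) and simplify:
|a_n|^(1/n) = n/(n + 7)
Take the limit as n -> infinity: L = 1.
Since L = 1, the root test is inconclusive. (In fact a_n = (n/(n+7))^n -> e^(-7) != 0, so the nth-term test shows divergence; but the root test itself gives no conclusion.)

inconclusive


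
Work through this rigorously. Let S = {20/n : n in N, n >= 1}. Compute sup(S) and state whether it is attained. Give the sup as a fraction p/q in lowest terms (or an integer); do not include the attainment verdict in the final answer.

Analysis:
- Values: 20, 10, 20/3, 5, ... strictly decreasing.
- The maximum is 20 (n=1); sup = 20 (attained).
- The set is bounded below by 0; 20/n -> 0 so 0 is the greatest lower bound.
- 0 is not in the set, so inf = 0 is not attained.
Conclusion: sup(S) = 20, attained in S.

20


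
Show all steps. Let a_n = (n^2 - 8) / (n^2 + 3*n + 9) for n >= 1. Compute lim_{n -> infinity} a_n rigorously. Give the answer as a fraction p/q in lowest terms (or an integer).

Divide numerator and denominator by n^2, the highest power:
numerator / n^2 = 1 - 8/n^2
denominator / n^2 = 1 + 3/n + 9/n^2
As n -> infinity, all terms of the form c/n^k (k >= 1) tend to 0.
So numerator / n^2 -> 1 and denominator / n^2 -> 1.
Therefore lim a_n = 1.

1


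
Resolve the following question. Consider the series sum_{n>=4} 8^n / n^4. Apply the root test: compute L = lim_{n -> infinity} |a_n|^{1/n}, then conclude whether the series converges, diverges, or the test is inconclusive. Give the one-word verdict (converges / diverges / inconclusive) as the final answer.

Let a_n denote the general term. Form |a_n|^(1/n) and simplify:
|a_n|^(1/n) = 8/n^(4/n)
Take the limit as n -> infinity: L = 8.
Since L = 8 > 1, the root test implies divergence.

diverges


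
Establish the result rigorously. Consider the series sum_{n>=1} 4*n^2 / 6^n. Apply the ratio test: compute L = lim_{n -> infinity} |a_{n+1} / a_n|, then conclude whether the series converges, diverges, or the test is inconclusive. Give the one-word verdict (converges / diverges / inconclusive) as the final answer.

Let a_n denote the general term. Form the ratio a_{n+1}/a_n and simplify:
a_{n+1}/a_n = (n + 1)^2/(6*n^2)
Take the limit as n -> infinity: L = 1/6.
Since L = 1/6 < 1, the ratio test implies the series converges.

converges
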